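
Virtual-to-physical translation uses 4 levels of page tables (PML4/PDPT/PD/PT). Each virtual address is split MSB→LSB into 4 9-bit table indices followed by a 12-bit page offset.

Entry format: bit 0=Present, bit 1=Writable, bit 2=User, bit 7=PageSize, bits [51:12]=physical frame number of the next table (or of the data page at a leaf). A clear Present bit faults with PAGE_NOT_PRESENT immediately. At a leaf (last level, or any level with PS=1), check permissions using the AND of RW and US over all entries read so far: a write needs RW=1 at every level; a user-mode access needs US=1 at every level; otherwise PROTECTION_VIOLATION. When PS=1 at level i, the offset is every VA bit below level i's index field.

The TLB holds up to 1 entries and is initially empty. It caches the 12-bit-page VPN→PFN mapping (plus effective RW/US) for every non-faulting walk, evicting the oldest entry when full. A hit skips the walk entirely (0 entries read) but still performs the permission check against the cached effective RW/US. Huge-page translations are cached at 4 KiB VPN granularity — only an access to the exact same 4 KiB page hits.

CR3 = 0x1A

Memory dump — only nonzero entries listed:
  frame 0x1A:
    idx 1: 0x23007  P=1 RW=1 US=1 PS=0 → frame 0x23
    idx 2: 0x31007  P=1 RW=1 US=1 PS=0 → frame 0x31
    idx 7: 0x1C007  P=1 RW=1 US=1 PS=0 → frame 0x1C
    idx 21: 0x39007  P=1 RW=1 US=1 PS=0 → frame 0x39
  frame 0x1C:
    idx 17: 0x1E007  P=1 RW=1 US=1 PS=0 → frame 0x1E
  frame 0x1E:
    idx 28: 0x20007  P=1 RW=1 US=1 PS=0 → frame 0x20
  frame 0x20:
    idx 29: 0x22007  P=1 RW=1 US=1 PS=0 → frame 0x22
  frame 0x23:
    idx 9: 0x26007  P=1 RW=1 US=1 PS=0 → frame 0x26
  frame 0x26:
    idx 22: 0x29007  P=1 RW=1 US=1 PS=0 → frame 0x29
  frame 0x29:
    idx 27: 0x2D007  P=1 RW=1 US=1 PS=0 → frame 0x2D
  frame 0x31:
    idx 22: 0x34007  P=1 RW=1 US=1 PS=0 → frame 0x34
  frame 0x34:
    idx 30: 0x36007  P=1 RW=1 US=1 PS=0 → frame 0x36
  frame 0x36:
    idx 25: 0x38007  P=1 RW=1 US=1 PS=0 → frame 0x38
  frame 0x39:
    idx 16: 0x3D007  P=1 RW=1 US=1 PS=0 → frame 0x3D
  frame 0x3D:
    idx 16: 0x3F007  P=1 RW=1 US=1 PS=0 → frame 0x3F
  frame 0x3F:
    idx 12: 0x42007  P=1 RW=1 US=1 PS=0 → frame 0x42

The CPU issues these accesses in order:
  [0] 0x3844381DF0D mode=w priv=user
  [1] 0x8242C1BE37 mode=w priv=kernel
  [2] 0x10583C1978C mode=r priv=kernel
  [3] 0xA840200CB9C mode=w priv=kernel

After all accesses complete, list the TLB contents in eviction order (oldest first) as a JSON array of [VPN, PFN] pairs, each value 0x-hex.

Walk each access:
#0 VA=0x3844381DF0D (w,user):
  L0 @0x1A[7] → 0x1C007  P=1,RW=1,US=1,PS=0
  L1 @0x1C[17] → 0x1E007  P=1,RW=1,US=1,PS=0
  L2 @0x1E[28] → 0x20007  P=1,RW=1,US=1,PS=0
  L3 @0x20[29] → 0x22007  P=1,RW=1,US=1,PS=0
  → PA=0x22F0D  (4 entries read)
#1 VA=0x8242C1BE37 (w,kernel):
  L0 @0x1A[1] → 0x23007  P=1,RW=1,US=1,PS=0
  L1 @0x23[9] → 0x26007  P=1,RW=1,US=1,PS=0
  L2 @0x26[22] → 0x29007  P=1,RW=1,US=1,PS=0
  L3 @0x29[27] → 0x2D007  P=1,RW=1,US=1,PS=0
  → PA=0x2DE37  (4 entries read)
#2 VA=0x10583C1978C (r,kernel):
  L0 @0x1A[2] → 0x31007  P=1,RW=1,US=1,PS=0
  L1 @0x31[22] → 0x34007  P=1,RW=1,US=1,PS=0
  L2 @0x34[30] → 0x36007  P=1,RW=1,US=1,PS=0
  L3 @0x36[25] → 0x38007  P=1,RW=1,US=1,PS=0
  → PA=0x3878C  (4 entries read)
#3 VA=0xA840200CB9C (w,kernel):
  L0 @0x1A[21] → 0x39007  P=1,RW=1,US=1,PS=0
  L1 @0x39[16] → 0x3D007  P=1,RW=1,US=1,PS=0
  L2 @0x3D[16] → 0x3F007  P=1,RW=1,US=1,PS=0
  L3 @0x3F[12] → 0x42007  P=1,RW=1,US=1,PS=0
  → PA=0x42B9C  (4 entries read)

TLB: [["0xA840200C", "0x42"]]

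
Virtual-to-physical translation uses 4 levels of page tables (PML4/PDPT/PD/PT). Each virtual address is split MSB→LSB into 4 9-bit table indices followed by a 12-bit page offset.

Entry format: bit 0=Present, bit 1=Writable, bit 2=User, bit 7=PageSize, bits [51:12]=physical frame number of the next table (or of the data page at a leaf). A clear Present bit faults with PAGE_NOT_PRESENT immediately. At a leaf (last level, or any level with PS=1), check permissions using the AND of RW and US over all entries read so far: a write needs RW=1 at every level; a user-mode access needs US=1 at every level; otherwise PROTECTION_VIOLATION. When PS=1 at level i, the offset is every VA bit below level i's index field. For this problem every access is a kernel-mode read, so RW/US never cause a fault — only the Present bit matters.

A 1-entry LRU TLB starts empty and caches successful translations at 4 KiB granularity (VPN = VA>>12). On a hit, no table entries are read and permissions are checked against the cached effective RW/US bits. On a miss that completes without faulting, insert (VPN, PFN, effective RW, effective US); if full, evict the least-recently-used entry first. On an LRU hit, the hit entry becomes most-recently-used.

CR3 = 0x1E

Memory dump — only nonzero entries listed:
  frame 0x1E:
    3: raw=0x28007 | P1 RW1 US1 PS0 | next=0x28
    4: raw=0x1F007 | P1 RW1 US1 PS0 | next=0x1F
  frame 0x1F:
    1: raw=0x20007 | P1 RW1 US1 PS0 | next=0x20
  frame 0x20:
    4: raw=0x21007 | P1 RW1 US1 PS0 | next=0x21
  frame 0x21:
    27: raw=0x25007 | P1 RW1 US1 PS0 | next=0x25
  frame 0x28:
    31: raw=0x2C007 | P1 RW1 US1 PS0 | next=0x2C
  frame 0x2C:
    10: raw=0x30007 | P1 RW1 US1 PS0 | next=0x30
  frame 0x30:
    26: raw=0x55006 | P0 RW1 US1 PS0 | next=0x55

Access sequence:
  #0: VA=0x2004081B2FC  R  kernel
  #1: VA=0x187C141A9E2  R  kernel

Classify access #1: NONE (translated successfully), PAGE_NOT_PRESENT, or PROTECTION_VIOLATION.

Walk each access:
#0 VA=0x2004081B2FC (r,kernel):
  L0: frame=0x1E idx=4 entry=0x1F007 [P=1 RW=1 US=1 PS=0]
  L1: frame=0x1F idx=1 entry=0x20007 [P=1 RW=1 US=1 PS=0]
  L2: frame=0x20 idx=4 entry=0x21007 [P=1 RW=1 US=1 PS=0]
  L3: frame=0x21 idx=27 entry=0x25007 [P=1 RW=1 US=1 PS=0]
  → PA=0x252FC  (4 entries read)
#1 VA=0x187C141A9E2 (r,kernel):
  L0: frame=0x1E idx=3 entry=0x28007 [P=1 RW=1 US=1 PS=0]
  L1: frame=0x28 idx=31 entry=0x2C007 [P=1 RW=1 US=1 PS=0]
  L2: frame=0x2C idx=10 entry=0x30007 [P=1 RW=1 US=1 PS=0]
  L3: frame=0x30 idx=26 entry=0x55006 [P=0 RW=1 US=1 PS=0]
  ⇒ fault: PAGE_NOT_PRESENT  — 4 lookups

Access #1 fault: PAGE_NOT_PRESENT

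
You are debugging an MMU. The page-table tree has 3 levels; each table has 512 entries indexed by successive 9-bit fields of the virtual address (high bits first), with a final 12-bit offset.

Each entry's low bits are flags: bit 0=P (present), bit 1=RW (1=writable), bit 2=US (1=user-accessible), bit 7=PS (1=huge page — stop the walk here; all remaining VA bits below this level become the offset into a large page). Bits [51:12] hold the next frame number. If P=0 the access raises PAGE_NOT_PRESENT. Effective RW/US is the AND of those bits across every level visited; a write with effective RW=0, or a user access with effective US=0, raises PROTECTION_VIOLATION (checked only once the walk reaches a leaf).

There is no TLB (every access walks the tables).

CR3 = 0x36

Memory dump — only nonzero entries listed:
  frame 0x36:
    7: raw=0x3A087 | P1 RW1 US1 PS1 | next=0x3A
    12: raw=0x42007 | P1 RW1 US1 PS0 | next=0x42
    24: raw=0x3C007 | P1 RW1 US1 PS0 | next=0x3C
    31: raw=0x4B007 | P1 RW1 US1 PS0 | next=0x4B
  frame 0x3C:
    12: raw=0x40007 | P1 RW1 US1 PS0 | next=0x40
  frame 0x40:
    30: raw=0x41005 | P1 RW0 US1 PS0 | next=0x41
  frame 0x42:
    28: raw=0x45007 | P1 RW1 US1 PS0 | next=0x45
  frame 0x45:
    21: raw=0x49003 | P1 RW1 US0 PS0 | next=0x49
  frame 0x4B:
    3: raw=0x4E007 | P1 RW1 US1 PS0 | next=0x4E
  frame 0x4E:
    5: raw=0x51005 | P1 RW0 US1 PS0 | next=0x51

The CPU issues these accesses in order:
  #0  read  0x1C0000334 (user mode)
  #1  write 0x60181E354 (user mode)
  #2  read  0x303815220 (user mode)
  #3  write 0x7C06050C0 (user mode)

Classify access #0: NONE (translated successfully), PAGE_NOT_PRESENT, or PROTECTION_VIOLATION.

Walk each access:
#0 VA=0x1C0000334 (r,user):
  [0] read 0x36 idx=7: raw=0x3A087 flags P=1 W=1 U=1 S=1
  ⇒ phys 0x3A334 (huge @L0)  [1 reads]
#1 VA=0x60181E354 (w,user):
  [0] read 0x36 idx=24: raw=0x3C007 flags P=1 W=1 U=1 S=0
  [1] read 0x3C idx=12: raw=0x40007 flags P=1 W=1 U=1 S=0
  [2] read 0x40 idx=30: raw=0x41005 flags P=1 W=0 U=1 S=0
  → PROTECTION_VIOLATION  (3 entries read)
#2 VA=0x303815220 (r,user):
  [0] read 0x36 idx=12: raw=0x42007 flags P=1 W=1 U=1 S=0
  [1] read 0x42 idx=28: raw=0x45007 flags P=1 W=1 U=1 S=0
  [2] read 0x45 idx=21: raw=0x49003 flags P=1 W=1 U=0 S=0
  → PROTECTION_VIOLATION  (3 entries read)
#3 VA=0x7C06050C0 (w,user):
  [0] read 0x36 idx=31: raw=0x4B007 flags P=1 W=1 U=1 S=0
  [1] read 0x4B idx=3: raw=0x4E007 flags P=1 W=1 U=1 S=0
  [2] read 0x4E idx=5: raw=0x51005 flags P=1 W=0 U=1 S=0
  → PROTECTION_VIOLATION  (3 entries read)

Access #0 fault: NONE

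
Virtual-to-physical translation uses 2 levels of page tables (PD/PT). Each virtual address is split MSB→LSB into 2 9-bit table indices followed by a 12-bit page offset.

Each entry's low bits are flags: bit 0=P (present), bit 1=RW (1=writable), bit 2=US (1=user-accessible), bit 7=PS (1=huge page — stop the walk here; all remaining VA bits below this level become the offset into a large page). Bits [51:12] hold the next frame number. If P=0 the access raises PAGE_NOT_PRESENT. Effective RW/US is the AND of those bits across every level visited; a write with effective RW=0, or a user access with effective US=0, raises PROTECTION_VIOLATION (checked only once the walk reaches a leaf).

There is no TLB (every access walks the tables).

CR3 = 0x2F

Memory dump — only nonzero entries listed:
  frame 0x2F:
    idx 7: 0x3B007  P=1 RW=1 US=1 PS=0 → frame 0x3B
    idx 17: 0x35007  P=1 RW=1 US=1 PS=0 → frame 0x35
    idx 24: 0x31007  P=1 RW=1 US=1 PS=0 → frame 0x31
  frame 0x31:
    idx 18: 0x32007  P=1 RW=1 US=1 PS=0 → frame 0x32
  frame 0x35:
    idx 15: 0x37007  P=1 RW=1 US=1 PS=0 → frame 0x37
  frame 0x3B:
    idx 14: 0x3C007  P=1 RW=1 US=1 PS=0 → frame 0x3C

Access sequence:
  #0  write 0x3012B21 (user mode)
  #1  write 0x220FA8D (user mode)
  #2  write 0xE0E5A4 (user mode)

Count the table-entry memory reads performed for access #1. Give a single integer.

Per-access translation:
#0 VA=0x3012B21 (w,user):
  L0: frame=0x2F idx=24 entry=0x31007 [P=1 RW=1 US=1 PS=0]
  L1: frame=0x31 idx=18 entry=0x32007 [P=1 RW=1 US=1 PS=0]
  ⇒ phys 0x32B21  [2 reads]
#1 VA=0x220FA8D (w,user):
  L0: frame=0x2F idx=17 entry=0x35007 [P=1 RW=1 US=1 PS=0]
  L1: frame=0x35 idx=15 entry=0x37007 [P=1 RW=1 US=1 PS=0]
  ⇒ phys 0x37A8D  [2 reads]
#2 VA=0xE0E5A4 (w,user):
  L0: frame=0x2F idx=7 entry=0x3B007 [P=1 RW=1 US=1 PS=0]
  L1: frame=0x3B idx=14 entry=0x3C007 [P=1 RW=1 US=1 PS=0]
  ⇒ phys 0x3C5A4  [2 reads]

Entries read for #1: 2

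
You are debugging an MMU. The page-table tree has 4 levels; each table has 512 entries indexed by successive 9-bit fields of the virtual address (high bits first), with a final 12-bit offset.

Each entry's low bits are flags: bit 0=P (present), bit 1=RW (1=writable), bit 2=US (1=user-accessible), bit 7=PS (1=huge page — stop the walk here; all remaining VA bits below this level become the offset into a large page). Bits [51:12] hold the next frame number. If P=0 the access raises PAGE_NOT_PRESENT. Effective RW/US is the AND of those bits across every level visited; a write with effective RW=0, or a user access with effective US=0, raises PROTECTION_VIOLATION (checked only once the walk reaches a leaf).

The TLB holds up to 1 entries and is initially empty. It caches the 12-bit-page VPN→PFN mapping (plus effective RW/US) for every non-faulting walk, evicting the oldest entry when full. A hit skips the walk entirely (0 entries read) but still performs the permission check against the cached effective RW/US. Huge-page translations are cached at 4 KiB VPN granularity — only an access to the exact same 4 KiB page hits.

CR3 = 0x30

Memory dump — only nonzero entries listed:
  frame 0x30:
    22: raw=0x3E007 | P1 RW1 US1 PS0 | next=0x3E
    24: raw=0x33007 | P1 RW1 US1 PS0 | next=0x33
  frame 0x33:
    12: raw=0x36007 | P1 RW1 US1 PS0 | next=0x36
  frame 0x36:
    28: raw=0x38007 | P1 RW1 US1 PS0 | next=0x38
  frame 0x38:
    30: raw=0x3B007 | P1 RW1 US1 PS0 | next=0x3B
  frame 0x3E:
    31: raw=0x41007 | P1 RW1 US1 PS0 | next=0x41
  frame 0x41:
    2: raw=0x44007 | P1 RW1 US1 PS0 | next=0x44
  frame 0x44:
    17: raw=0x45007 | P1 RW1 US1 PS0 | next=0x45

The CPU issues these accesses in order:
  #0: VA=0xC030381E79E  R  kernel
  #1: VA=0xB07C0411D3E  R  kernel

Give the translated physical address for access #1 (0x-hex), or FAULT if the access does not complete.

Per-access translation:
#0 VA=0xC030381E79E (r,kernel):
  lvl0: tbl 0x30, slot 24 ⇒ 0x33007 (P1/RW1/US1/PS0)
  lvl1: tbl 0x33, slot 12 ⇒ 0x36007 (P1/RW1/US1/PS0)
  lvl2: tbl 0x36, slot 28 ⇒ 0x38007 (P1/RW1/US1/PS0)
  lvl3: tbl 0x38, slot 30 ⇒ 0x3B007 (P1/RW1/US1/PS0)
  ✓ 0x3B79E  — 4 lookups
#1 VA=0xB07C0411D3E (r,kernel):
  lvl0: tbl 0x30, slot 22 ⇒ 0x3E007 (P1/RW1/US1/PS0)
  lvl1: tbl 0x3E, slot 31 ⇒ 0x41007 (P1/RW1/US1/PS0)
  lvl2: tbl 0x41, slot 2 ⇒ 0x44007 (P1/RW1/US1/PS0)
  lvl3: tbl 0x44, slot 17 ⇒ 0x45007 (P1/RW1/US1/PS0)
  ✓ 0x45D3E  — 4 lookups

Access #1 PA: 0x45D3E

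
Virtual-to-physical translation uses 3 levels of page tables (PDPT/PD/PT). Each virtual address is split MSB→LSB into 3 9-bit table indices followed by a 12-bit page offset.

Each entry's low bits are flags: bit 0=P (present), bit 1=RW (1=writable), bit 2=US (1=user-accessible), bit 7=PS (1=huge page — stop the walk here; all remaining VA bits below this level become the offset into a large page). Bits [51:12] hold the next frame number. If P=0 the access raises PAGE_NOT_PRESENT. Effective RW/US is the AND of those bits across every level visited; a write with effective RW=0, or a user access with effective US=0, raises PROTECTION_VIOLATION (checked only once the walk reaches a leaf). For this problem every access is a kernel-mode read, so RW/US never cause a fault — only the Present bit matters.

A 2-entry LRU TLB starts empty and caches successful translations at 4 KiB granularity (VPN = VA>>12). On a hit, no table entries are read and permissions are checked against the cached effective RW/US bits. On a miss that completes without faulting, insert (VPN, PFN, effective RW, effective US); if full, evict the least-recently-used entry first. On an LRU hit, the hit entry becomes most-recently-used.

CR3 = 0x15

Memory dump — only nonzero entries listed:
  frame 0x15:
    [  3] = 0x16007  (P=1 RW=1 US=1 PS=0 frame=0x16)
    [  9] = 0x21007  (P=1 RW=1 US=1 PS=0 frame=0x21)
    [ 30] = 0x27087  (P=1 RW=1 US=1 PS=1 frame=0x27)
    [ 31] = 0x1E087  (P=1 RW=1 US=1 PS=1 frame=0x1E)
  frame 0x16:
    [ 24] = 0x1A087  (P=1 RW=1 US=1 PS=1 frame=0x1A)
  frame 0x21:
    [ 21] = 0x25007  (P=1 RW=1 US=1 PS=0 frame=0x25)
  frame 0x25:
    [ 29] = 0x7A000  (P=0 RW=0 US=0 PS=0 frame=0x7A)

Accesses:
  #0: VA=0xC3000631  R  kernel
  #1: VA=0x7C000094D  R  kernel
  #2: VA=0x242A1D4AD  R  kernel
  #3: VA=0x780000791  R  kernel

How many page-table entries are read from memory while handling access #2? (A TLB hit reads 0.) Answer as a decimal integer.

Per-access translation:
#0 VA=0xC3000631 (r,kernel):
  lvl0: tbl 0x15, slot 3 ⇒ 0x16007 (P1/RW1/US1/PS0)
  lvl1: tbl 0x16, slot 24 ⇒ 0x1A087 (P1/RW1/US1/PS1)
  ✓ 0x1A631 (huge @L1)  — 2 lookups
#1 VA=0x7C000094D (r,kernel):
  lvl0: tbl 0x15, slot 31 ⇒ 0x1E087 (P1/RW1/US1/PS1)
  ✓ 0x1E94D (huge @L0)  — 1 lookups
#2 VA=0x242A1D4AD (r,kernel):
  lvl0: tbl 0x15, slot 9 ⇒ 0x21007 (P1/RW1/US1/PS0)
  lvl1: tbl 0x21, slot 21 ⇒ 0x25007 (P1/RW1/US1/PS0)
  lvl2: tbl 0x25, slot 29 ⇒ 0x7A000 (P0/RW0/US0/PS0)
  ✗ PAGE_NOT_PRESENT  [3 reads]
#3 VA=0x780000791 (r,kernel):
  lvl0: tbl 0x15, slot 30 ⇒ 0x27087 (P1/RW1/US1/PS1)
  ✓ 0x27791 (huge @L0)  — 1 lookups

Entries read for #2: 3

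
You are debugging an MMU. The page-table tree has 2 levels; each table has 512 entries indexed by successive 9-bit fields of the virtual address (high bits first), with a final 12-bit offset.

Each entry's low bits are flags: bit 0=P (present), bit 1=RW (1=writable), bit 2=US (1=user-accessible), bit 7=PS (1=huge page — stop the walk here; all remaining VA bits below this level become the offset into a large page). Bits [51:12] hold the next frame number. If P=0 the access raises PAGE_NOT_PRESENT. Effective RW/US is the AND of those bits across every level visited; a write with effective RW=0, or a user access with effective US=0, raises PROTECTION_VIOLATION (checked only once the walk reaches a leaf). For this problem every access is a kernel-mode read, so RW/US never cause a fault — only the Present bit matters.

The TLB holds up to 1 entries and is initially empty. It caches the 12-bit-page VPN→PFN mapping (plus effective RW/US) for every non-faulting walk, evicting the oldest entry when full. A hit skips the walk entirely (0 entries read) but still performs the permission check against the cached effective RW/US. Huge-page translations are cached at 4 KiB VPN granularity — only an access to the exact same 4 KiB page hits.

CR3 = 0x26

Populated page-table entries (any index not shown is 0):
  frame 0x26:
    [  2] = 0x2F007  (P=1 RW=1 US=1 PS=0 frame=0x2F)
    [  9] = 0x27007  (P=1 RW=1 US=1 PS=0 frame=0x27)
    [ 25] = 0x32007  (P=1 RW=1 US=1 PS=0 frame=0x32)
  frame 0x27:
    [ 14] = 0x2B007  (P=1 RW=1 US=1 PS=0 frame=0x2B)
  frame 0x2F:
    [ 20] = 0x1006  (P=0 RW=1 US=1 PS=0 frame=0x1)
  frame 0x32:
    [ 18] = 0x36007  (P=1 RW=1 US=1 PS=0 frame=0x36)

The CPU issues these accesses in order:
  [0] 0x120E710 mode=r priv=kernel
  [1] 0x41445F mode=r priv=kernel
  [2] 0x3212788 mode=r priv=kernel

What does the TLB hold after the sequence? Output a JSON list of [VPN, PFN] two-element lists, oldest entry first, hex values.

Per-access translation:
#0 VA=0x120E710 (r,kernel):
  L0: frame=0x26 idx=9 entry=0x27007 [P=1 RW=1 US=1 PS=0]
  L1: frame=0x27 idx=14 entry=0x2B007 [P=1 RW=1 US=1 PS=0]
  → PA=0x2B710  (2 entries read)
#1 VA=0x41445F (r,kernel):
  L0: frame=0x26 idx=2 entry=0x2F007 [P=1 RW=1 US=1 PS=0]
  L1: frame=0x2F idx=20 entry=0x1006 [P=0 RW=1 US=1 PS=0]
  ⇒ fault: PAGE_NOT_PRESENT  — 2 lookups
#2 VA=0x3212788 (r,kernel):
  L0: frame=0x26 idx=25 entry=0x32007 [P=1 RW=1 US=1 PS=0]
  L1: frame=0x32 idx=18 entry=0x36007 [P=1 RW=1 US=1 PS=0]
  → PA=0x36788  (2 entries read)

TLB: [["0x3212", "0x36"]]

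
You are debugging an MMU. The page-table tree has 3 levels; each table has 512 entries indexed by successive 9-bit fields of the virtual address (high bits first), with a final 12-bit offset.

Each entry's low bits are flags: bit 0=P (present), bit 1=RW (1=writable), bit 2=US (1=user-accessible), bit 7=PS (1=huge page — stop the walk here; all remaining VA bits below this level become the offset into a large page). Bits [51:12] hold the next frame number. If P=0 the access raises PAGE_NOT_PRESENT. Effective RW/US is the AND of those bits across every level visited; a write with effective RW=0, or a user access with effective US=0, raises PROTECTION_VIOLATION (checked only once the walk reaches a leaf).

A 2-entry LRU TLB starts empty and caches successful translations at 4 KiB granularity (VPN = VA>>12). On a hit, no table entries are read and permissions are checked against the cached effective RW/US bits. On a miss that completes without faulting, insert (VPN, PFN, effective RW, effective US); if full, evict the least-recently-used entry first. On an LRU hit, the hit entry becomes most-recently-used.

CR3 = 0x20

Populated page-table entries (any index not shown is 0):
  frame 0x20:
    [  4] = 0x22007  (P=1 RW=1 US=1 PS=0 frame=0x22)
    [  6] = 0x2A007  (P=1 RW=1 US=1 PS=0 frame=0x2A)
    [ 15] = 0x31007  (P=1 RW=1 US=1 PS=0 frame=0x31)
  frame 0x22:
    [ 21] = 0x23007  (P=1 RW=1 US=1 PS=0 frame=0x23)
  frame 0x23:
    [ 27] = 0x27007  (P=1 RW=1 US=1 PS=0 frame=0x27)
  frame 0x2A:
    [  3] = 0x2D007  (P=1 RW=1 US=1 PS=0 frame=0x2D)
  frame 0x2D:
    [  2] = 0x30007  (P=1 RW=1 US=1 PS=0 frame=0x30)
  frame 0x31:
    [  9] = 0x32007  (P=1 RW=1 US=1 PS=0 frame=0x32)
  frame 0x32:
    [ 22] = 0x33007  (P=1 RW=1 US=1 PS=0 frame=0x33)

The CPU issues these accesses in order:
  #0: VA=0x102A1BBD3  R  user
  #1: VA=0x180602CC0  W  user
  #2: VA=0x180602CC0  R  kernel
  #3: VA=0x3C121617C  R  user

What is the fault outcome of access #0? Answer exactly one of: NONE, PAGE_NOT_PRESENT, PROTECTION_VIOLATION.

Per-access translation:
#0 VA=0x102A1BBD3 (r,user):
  [0] read 0x20 idx=4: raw=0x22007 flags P=1 W=1 U=1 S=0
  [1] read 0x22 idx=21: raw=0x23007 flags P=1 W=1 U=1 S=0
  [2] read 0x23 idx=27: raw=0x27007 flags P=1 W=1 U=1 S=0
  ✓ 0x27BD3  — 3 lookups
#1 VA=0x180602CC0 (w,user):
  [0] read 0x20 idx=6: raw=0x2A007 flags P=1 W=1 U=1 S=0
  [1] read 0x2A idx=3: raw=0x2D007 flags P=1 W=1 U=1 S=0
  [2] read 0x2D idx=2: raw=0x30007 flags P=1 W=1 U=1 S=0
  ✓ 0x30CC0  — 3 lookups
#2 VA=0x180602CC0 (r,kernel):
  TLB hit vpn=0x180602 → PA=0x30CC0
#3 VA=0x3C121617C (r,user):
  [0] read 0x20 idx=15: raw=0x31007 flags P=1 W=1 U=1 S=0
  [1] read 0x31 idx=9: raw=0x32007 flags P=1 W=1 U=1 S=0
  [2] read 0x32 idx=22: raw=0x33007 flags P=1 W=1 U=1 S=0
  ✓ 0x3317C  — 3 lookups

Access #0 fault: NONE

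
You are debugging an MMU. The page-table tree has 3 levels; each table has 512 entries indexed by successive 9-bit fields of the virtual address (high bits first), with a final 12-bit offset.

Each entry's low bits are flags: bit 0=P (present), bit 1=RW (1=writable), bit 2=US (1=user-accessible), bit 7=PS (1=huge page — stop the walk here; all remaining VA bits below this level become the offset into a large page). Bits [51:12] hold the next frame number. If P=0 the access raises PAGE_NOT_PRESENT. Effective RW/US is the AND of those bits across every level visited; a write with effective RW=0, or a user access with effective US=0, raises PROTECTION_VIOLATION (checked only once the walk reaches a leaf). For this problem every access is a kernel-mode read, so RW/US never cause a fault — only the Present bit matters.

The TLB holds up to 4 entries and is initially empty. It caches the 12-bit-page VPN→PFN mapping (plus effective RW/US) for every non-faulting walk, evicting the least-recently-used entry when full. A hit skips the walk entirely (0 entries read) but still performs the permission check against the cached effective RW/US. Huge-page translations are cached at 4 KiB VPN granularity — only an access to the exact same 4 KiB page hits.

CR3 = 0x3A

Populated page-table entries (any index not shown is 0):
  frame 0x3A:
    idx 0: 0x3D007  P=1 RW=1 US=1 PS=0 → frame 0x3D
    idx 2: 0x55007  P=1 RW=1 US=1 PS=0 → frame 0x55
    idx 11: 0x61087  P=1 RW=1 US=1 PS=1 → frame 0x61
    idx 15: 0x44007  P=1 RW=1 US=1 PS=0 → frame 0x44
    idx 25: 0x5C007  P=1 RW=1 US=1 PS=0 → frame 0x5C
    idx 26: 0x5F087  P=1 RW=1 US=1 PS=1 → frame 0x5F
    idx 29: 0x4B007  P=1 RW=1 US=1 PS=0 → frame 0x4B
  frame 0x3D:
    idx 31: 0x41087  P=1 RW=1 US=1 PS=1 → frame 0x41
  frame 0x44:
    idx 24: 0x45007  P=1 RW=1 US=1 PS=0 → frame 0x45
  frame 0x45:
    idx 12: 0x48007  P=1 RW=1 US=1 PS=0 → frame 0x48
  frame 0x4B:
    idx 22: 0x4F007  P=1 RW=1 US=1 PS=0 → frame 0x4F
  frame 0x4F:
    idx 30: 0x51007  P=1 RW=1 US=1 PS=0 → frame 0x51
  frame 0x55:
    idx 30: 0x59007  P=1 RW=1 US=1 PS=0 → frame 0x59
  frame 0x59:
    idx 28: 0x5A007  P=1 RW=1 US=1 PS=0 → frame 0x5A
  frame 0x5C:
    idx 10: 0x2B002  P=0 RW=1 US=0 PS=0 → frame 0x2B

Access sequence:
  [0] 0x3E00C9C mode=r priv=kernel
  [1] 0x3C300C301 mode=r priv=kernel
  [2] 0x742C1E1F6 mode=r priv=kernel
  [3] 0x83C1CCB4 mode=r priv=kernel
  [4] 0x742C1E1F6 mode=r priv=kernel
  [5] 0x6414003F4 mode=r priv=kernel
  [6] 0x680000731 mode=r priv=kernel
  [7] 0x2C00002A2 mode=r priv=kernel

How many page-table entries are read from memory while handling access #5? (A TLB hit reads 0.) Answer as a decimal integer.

Walk each access:
#0 VA=0x3E00C9C (r,kernel):
  L0 @0x3A[0] → 0x3D007  P=1,RW=1,US=1,PS=0
  L1 @0x3D[31] → 0x41087  P=1,RW=1,US=1,PS=1
  ✓ 0x41C9C (huge @L1)  — 2 lookups
#1 VA=0x3C300C301 (r,kernel):
  L0 @0x3A[15] → 0x44007  P=1,RW=1,US=1,PS=0
  L1 @0x44[24] → 0x45007  P=1,RW=1,US=1,PS=0
  L2 @0x45[12] → 0x48007  P=1,RW=1,US=1,PS=0
  ✓ 0x48301  — 3 lookups
#2 VA=0x742C1E1F6 (r,kernel):
  L0 @0x3A[29] → 0x4B007  P=1,RW=1,US=1,PS=0
  L1 @0x4B[22] → 0x4F007  P=1,RW=1,US=1,PS=0
  L2 @0x4F[30] → 0x51007  P=1,RW=1,US=1,PS=0
  ✓ 0x511F6  — 3 lookups
#3 VA=0x83C1CCB4 (r,kernel):
  L0 @0x3A[2] → 0x55007  P=1,RW=1,US=1,PS=0
  L1 @0x55[30] → 0x59007  P=1,RW=1,US=1,PS=0
  L2 @0x59[28] → 0x5A007  P=1,RW=1,US=1,PS=0
  ✓ 0x5ACB4  — 3 lookups
#4 VA=0x742C1E1F6 (r,kernel):
  TLB hit vpn=0x742C1E → PA=0x511F6
#5 VA=0x6414003F4 (r,kernel):
  L0 @0x3A[25] → 0x5C007  P=1,RW=1,US=1,PS=0
  L1 @0x5C[10] → 0x2B002  P=0,RW=1,US=0,PS=0
  ✗ PAGE_NOT_PRESENT  [2 reads]
#6 VA=0x680000731 (r,kernel):
  L0 @0x3A[26] → 0x5F087  P=1,RW=1,US=1,PS=1
  ✓ 0x5F731 (huge @L0)  — 1 lookups
#7 VA=0x2C00002A2 (r,kernel):
  L0 @0x3A[11] → 0x61087  P=1,RW=1,US=1,PS=1
  ✓ 0x612A2 (huge @L0)  — 1 lookups

Entries read for #5: 2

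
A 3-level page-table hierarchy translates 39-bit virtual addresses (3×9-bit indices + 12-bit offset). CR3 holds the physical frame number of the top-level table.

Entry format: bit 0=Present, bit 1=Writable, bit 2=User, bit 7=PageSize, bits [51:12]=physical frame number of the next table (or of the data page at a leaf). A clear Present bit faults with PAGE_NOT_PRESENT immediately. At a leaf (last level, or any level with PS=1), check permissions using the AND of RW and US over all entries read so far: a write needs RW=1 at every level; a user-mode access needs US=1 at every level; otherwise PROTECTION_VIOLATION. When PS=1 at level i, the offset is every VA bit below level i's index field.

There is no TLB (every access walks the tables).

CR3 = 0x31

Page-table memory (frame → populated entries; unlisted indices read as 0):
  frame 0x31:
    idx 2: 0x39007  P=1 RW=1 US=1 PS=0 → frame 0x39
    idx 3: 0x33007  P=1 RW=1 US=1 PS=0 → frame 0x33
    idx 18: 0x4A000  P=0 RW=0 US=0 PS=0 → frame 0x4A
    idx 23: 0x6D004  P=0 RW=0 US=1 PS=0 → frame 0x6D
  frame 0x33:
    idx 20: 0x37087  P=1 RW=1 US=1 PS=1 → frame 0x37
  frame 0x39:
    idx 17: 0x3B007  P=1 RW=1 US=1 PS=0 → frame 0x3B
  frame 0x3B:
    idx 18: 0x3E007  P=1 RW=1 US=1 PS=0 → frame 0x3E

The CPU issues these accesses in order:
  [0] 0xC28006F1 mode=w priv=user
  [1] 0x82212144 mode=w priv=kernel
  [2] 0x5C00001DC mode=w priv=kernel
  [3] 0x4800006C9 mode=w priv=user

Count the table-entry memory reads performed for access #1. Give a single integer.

Trace:
#0 VA=0xC28006F1 (w,user):
  [0] read 0x31 idx=3: raw=0x33007 flags P=1 W=1 U=1 S=0
  [1] read 0x33 idx=20: raw=0x37087 flags P=1 W=1 U=1 S=1
  ⇒ phys 0x376F1 (huge @L1)  [2 reads]
#1 VA=0x82212144 (w,kernel):
  [0] read 0x31 idx=2: raw=0x39007 flags P=1 W=1 U=1 S=0
  [1] read 0x39 idx=17: raw=0x3B007 flags P=1 W=1 U=1 S=0
  [2] read 0x3B idx=18: raw=0x3E007 flags P=1 W=1 U=1 S=0
  ⇒ phys 0x3E144  [3 reads]
#2 VA=0x5C00001DC (w,kernel):
  [0] read 0x31 idx=23: raw=0x6D004 flags P=0 W=0 U=1 S=0
  ⇒ fault: PAGE_NOT_PRESENT  — 1 lookups
#3 VA=0x4800006C9 (w,user):
  [0] read 0x31 idx=18: raw=0x4A000 flags P=0 W=0 U=0 S=0
  ⇒ fault: PAGE_NOT_PRESENT  — 1 lookups

Entries read for #1: 3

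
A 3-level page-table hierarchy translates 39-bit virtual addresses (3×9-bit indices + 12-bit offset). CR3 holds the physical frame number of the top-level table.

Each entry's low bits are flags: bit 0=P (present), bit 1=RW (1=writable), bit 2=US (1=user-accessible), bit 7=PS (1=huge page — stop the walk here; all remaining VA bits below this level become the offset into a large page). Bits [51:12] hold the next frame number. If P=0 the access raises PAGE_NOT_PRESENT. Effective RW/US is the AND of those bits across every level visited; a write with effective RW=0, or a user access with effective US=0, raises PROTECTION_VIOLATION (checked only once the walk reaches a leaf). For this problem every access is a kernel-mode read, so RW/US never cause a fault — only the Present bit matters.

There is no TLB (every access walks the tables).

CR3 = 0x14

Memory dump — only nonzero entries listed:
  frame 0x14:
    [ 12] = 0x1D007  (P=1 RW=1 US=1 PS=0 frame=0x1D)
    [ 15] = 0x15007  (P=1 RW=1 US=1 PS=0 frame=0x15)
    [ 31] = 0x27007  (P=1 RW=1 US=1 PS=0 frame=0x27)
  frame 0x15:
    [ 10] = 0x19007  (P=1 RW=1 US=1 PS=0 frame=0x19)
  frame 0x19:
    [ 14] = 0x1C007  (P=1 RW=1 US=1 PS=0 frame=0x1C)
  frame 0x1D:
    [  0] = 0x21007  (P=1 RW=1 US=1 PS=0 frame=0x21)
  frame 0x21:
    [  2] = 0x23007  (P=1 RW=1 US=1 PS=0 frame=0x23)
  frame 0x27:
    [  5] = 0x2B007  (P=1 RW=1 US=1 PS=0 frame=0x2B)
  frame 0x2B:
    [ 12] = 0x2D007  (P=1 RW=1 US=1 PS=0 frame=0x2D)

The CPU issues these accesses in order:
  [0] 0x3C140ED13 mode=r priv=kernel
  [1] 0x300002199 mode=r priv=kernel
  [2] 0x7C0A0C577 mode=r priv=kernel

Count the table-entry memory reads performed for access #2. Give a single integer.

Per-access translation:
#0 VA=0x3C140ED13 (r,kernel):
  [0] read 0x14 idx=15: raw=0x15007 flags P=1 W=1 U=1 S=0
  [1] read 0x15 idx=10: raw=0x19007 flags P=1 W=1 U=1 S=0
  [2] read 0x19 idx=14: raw=0x1C007 flags P=1 W=1 U=1 S=0
  ✓ 0x1CD13  — 3 lookups
#1 VA=0x300002199 (r,kernel):
  [0] read 0x14 idx=12: raw=0x1D007 flags P=1 W=1 U=1 S=0
  [1] read 0x1D idx=0: raw=0x21007 flags P=1 W=1 U=1 S=0
  [2] read 0x21 idx=2: raw=0x23007 flags P=1 W=1 U=1 S=0
  ✓ 0x23199  — 3 lookups
#2 VA=0x7C0A0C577 (r,kernel):
  [0] read 0x14 idx=31: raw=0x27007 flags P=1 W=1 U=1 S=0
  [1] read 0x27 idx=5: raw=0x2B007 flags P=1 W=1 U=1 S=0
  [2] read 0x2B idx=12: raw=0x2D007 flags P=1 W=1 U=1 S=0
  ✓ 0x2D577  — 3 lookups

Entries read for #2: 3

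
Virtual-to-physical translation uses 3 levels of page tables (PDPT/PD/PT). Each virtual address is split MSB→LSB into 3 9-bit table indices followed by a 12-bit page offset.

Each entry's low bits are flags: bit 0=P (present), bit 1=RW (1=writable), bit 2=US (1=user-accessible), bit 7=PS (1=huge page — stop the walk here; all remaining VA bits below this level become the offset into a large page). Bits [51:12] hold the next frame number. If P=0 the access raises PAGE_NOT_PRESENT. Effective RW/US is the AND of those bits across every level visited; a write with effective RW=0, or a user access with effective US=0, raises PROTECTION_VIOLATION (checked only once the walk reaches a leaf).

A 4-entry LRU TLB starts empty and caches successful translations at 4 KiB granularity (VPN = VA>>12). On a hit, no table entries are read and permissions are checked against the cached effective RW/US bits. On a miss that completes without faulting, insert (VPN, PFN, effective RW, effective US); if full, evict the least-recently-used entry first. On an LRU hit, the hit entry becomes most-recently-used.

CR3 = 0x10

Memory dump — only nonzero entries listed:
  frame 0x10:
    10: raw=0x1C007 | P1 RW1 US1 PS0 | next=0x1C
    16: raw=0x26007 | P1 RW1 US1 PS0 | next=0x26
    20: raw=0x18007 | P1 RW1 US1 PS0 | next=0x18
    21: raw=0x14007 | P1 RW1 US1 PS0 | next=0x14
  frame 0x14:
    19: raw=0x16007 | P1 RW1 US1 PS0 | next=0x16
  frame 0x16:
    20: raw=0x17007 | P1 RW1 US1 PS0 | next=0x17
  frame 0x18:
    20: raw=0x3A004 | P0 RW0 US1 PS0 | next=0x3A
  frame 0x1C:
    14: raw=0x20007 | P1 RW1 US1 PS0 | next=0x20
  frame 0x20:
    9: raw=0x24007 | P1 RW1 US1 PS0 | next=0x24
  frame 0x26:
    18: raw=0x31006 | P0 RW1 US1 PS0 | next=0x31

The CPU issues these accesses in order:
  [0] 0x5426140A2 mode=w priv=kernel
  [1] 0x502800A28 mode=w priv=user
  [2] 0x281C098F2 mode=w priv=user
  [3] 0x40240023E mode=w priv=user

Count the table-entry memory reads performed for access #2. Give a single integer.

Trace:
#0 VA=0x5426140A2 (w,kernel):
  L0: frame=0x10 idx=21 entry=0x14007 [P=1 RW=1 US=1 PS=0]
  L1: frame=0x14 idx=19 entry=0x16007 [P=1 RW=1 US=1 PS=0]
  L2: frame=0x16 idx=20 entry=0x17007 [P=1 RW=1 US=1 PS=0]
  → PA=0x170A2  (3 entries read)
#1 VA=0x502800A28 (w,user):
  L0: frame=0x10 idx=20 entry=0x18007 [P=1 RW=1 US=1 PS=0]
  L1: frame=0x18 idx=20 entry=0x3A004 [P=0 RW=0 US=1 PS=0]
  → PAGE_NOT_PRESENT  (2 entries read)
#2 VA=0x281C098F2 (w,user):
  L0: frame=0x10 idx=10 entry=0x1C007 [P=1 RW=1 US=1 PS=0]
  L1: frame=0x1C idx=14 entry=0x20007 [P=1 RW=1 US=1 PS=0]
  L2: frame=0x20 idx=9 entry=0x24007 [P=1 RW=1 US=1 PS=0]
  → PA=0x248F2  (3 entries read)
#3 VA=0x40240023E (w,user):
  L0: frame=0x10 idx=16 entry=0x26007 [P=1 RW=1 US=1 PS=0]
  L1: frame=0x26 idx=18 entry=0x31006 [P=0 RW=1 US=1 PS=0]
  → PAGE_NOT_PRESENT  (2 entries read)

Entries read for #2: 3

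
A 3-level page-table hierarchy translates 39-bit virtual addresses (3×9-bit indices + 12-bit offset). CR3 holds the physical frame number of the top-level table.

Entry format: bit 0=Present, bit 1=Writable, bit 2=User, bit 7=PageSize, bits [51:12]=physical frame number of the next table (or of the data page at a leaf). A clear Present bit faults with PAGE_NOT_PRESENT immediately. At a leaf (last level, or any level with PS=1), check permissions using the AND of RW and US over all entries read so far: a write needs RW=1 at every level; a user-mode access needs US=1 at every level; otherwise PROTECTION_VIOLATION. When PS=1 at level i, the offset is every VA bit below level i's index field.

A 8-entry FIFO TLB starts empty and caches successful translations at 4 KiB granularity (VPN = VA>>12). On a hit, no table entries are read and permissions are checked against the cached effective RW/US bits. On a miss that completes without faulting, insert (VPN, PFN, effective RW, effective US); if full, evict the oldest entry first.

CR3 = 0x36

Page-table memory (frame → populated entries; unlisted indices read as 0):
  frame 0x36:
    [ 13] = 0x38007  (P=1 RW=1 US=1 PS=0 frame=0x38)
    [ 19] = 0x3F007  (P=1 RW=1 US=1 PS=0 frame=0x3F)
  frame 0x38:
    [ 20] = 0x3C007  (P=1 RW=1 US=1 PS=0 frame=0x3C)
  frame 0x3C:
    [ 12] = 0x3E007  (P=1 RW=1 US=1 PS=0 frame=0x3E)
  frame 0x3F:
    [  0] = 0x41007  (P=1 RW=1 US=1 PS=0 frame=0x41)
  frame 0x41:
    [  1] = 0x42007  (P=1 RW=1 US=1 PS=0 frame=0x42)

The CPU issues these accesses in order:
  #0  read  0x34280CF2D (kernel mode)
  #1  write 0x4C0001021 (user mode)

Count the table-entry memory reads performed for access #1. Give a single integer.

Walk each access:
#0 VA=0x34280CF2D (r,kernel):
  [0] read 0x36 idx=13: raw=0x38007 flags P=1 W=1 U=1 S=0
  [1] read 0x38 idx=20: raw=0x3C007 flags P=1 W=1 U=1 S=0
  [2] read 0x3C idx=12: raw=0x3E007 flags P=1 W=1 U=1 S=0
  ⇒ phys 0x3EF2D  [3 reads]
#1 VA=0x4C0001021 (w,user):
  [0] read 0x36 idx=19: raw=0x3F007 flags P=1 W=1 U=1 S=0
  [1] read 0x3F idx=0: raw=0x41007 flags P=1 W=1 U=1 S=0
  [2] read 0x41 idx=1: raw=0x42007 flags P=1 W=1 U=1 S=0
  ⇒ phys 0x42021  [3 reads]

Entries read for #1: 3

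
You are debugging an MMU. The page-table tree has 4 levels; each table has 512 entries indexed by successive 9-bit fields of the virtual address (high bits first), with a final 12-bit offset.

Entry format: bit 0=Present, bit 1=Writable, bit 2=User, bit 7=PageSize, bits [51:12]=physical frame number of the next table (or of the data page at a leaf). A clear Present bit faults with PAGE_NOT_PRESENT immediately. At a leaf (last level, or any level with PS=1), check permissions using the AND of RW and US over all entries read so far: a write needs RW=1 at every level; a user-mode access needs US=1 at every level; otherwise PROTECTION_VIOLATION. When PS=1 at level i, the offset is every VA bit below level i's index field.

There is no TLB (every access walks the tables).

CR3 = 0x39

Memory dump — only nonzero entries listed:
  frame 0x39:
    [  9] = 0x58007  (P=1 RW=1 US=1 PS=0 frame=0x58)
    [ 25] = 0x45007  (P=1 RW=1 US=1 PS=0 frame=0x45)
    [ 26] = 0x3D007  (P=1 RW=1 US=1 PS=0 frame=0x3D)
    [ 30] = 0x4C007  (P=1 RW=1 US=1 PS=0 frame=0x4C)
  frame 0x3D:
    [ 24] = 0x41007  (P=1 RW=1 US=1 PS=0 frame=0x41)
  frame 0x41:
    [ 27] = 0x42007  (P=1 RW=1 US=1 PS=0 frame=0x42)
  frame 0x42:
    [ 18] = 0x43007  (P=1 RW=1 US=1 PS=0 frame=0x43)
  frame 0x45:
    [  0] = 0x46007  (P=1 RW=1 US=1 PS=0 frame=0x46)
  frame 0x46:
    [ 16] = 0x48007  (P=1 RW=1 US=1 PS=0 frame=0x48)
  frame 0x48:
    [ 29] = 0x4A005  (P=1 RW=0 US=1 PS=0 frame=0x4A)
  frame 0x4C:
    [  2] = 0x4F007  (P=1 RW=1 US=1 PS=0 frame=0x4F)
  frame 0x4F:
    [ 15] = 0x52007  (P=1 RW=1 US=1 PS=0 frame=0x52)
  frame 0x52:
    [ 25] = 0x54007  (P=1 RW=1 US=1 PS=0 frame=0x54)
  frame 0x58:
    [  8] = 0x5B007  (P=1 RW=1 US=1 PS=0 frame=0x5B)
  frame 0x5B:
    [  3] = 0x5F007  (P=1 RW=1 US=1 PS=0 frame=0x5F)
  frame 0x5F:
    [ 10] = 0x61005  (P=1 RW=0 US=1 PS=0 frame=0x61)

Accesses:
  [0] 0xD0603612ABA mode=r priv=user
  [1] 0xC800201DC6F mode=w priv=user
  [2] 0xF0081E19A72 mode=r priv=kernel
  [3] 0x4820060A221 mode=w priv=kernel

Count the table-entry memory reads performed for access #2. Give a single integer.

Trace:
#0 VA=0xD0603612ABA (r,user):
  L0: frame=0x39 idx=26 entry=0x3D007 [P=1 RW=1 US=1 PS=0]
  L1: frame=0x3D idx=24 entry=0x41007 [P=1 RW=1 US=1 PS=0]
  L2: frame=0x41 idx=27 entry=0x42007 [P=1 RW=1 US=1 PS=0]
  L3: frame=0x42 idx=18 entry=0x43007 [P=1 RW=1 US=1 PS=0]
  → PA=0x43ABA  (4 entries read)
#1 VA=0xC800201DC6F (w,user):
  L0: frame=0x39 idx=25 entry=0x45007 [P=1 RW=1 US=1 PS=0]
  L1: frame=0x45 idx=0 entry=0x46007 [P=1 RW=1 US=1 PS=0]
  L2: frame=0x46 idx=16 entry=0x48007 [P=1 RW=1 US=1 PS=0]
  L3: frame=0x48 idx=29 entry=0x4A005 [P=1 RW=0 US=1 PS=0]
  → PROTECTION_VIOLATION  (4 entries read)
#2 VA=0xF0081E19A72 (r,kernel):
  L0: frame=0x39 idx=30 entry=0x4C007 [P=1 RW=1 US=1 PS=0]
  L1: frame=0x4C idx=2 entry=0x4F007 [P=1 RW=1 US=1 PS=0]
  L2: frame=0x4F idx=15 entry=0x52007 [P=1 RW=1 US=1 PS=0]
  L3: frame=0x52 idx=25 entry=0x54007 [P=1 RW=1 US=1 PS=0]
  → PA=0x54A72  (4 entries read)
#3 VA=0x4820060A221 (w,kernel):
  L0: frame=0x39 idx=9 entry=0x58007 [P=1 RW=1 US=1 PS=0]
  L1: frame=0x58 idx=8 entry=0x5B007 [P=1 RW=1 US=1 PS=0]
  L2: frame=0x5B idx=3 entry=0x5F007 [P=1 RW=1 US=1 PS=0]
  L3: frame=0x5F idx=10 entry=0x61005 [P=1 RW=0 US=1 PS=0]
  → PROTECTION_VIOLATION  (4 entries read)

Entries read for #2: 4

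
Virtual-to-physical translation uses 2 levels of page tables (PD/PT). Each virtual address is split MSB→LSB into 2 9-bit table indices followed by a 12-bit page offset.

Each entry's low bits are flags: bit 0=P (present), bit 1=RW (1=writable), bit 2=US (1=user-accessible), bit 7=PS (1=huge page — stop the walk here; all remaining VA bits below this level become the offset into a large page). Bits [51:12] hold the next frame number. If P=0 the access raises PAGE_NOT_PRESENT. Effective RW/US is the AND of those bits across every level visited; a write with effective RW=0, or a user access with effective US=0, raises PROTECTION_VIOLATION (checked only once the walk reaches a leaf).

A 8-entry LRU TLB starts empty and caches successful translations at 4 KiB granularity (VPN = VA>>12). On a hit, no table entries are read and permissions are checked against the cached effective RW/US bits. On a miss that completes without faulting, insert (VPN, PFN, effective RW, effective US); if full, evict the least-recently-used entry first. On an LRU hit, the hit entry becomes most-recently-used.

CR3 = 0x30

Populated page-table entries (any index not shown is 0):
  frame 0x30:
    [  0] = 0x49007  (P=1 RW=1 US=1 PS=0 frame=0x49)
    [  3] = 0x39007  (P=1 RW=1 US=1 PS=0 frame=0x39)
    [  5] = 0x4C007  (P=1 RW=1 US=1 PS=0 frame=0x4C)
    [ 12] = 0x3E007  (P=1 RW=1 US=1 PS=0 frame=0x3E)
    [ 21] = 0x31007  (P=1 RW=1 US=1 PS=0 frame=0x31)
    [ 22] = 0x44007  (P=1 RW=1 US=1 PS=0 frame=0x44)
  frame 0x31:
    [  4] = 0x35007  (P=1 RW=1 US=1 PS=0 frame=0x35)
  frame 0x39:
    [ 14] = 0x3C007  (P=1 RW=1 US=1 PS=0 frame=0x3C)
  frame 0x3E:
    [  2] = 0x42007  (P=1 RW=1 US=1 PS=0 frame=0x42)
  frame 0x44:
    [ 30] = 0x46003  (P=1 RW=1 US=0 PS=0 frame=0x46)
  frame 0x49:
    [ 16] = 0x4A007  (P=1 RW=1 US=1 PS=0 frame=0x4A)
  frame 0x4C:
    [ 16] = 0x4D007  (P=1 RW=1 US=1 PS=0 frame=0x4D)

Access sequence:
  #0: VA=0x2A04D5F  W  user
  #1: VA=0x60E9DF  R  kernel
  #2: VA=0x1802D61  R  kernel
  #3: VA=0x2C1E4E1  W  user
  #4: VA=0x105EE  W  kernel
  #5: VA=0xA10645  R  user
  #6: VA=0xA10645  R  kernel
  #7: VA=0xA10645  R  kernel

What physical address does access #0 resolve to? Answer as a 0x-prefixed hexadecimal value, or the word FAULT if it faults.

Trace:
#0 VA=0x2A04D5F (w,user):
  L0 @0x30[21] → 0x31007  P=1,RW=1,US=1,PS=0
  L1 @0x31[4] → 0x35007  P=1,RW=1,US=1,PS=0
  ✓ 0x35D5F  — 2 lookups
#1 VA=0x60E9DF (r,kernel):
  L0 @0x30[3] → 0x39007  P=1,RW=1,US=1,PS=0
  L1 @0x39[14] → 0x3C007  P=1,RW=1,US=1,PS=0
  ✓ 0x3C9DF  — 2 lookups
#2 VA=0x1802D61 (r,kernel):
  L0 @0x30[12] → 0x3E007  P=1,RW=1,US=1,PS=0
  L1 @0x3E[2] → 0x42007  P=1,RW=1,US=1,PS=0
  ✓ 0x42D61  — 2 lookups
#3 VA=0x2C1E4E1 (w,user):
  L0 @0x30[22] → 0x44007  P=1,RW=1,US=1,PS=0
  L1 @0x44[30] → 0x46003  P=1,RW=1,US=0,PS=0
  ✗ PROTECTION_VIOLATION  [2 reads]
#4 VA=0x105EE (w,kernel):
  L0 @0x30[0] → 0x49007  P=1,RW=1,US=1,PS=0
  L1 @0x49[16] → 0x4A007  P=1,RW=1,US=1,PS=0
  ✓ 0x4A5EE  — 2 lookups
#5 VA=0xA10645 (r,user):
  L0 @0x30[5] → 0x4C007  P=1,RW=1,US=1,PS=0
  L1 @0x4C[16] → 0x4D007  P=1,RW=1,US=1,PS=0
  ✓ 0x4D645  — 2 lookups
#6 VA=0xA10645 (r,kernel):
  TLB hit vpn=0xA10 → PA=0x4D645
#7 VA=0xA10645 (r,kernel):
  TLB hit vpn=0xA10 → PA=0x4D645

Access #0 PA: 0x35D5F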